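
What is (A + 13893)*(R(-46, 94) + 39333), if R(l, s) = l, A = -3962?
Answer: 390159197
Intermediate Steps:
(A + 13893)*(R(-46, 94) + 39333) = (-3962 + 13893)*(-46 + 39333) = 9931*39287 = 390159197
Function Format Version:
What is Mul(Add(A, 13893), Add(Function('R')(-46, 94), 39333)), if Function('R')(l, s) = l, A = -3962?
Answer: 390159197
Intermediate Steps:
Mul(Add(A, 13893), Add(Function('R')(-46, 94), 39333)) = Mul(Add(-3962, 13893), Add(-46, 39333)) = Mul(9931, 39287) = 390159197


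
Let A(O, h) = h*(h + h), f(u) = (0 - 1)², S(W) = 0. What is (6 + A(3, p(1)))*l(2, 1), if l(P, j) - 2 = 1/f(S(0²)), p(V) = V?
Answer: 24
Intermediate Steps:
f(u) = 1 (f(u) = (-1)² = 1)
A(O, h) = 2*h² (A(O, h) = h*(2*h) = 2*h²)
l(P, j) = 3 (l(P, j) = 2 + 1/1 = 2 + 1 = 3)
(6 + A(3, p(1)))*l(2, 1) = (6 + 2*1²)*3 = (6 + 2*1)*3 = (6 + 2)*3 = 8*3 = 24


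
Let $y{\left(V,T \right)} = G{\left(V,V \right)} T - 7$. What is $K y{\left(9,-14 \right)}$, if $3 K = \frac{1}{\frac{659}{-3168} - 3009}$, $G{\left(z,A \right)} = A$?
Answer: $\frac{140448}{9533171} \approx 0.014733$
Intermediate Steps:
$y{\left(V,T \right)} = -7 + T V$ ($y{\left(V,T \right)} = V T - 7 = T V - 7 = -7 + T V$)
$K = - \frac{1056}{9533171}$ ($K = \frac{1}{3 \left(\frac{659}{-3168} - 3009\right)} = \frac{1}{3 \left(659 \left(- \frac{1}{3168}\right) - 3009\right)} = \frac{1}{3 \left(- \frac{659}{3168} - 3009\right)} = \frac{1}{3 \left(- \frac{9533171}{3168}\right)} = \frac{1}{3} \left(- \frac{3168}{9533171}\right) = - \frac{1056}{9533171} \approx -0.00011077$)
$K y{\left(9,-14 \right)} = - \frac{1056 \left(-7 - 126\right)}{9533171} = \left(- \frac{1056}{9533171}\right) \left(-133\right) = \frac{140448}{9533171}$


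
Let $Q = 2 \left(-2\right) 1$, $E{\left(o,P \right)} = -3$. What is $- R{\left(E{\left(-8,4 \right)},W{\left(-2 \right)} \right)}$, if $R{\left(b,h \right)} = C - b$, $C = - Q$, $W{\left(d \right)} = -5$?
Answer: $-7$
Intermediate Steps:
$Q = -4$ ($Q = \left(-4\right) 1 = -4$)
$C = 4$ ($C = \left(-1\right) \left(-4\right) = 4$)
$R{\left(b,h \right)} = 4 - b$
$- R{\left(E{\left(-8,4 \right)},W{\left(-2 \right)} \right)} = - (4 - -3) = - (4 + 3) = \left(-1\right) 7 = -7$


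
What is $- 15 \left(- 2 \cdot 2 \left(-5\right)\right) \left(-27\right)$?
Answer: $8100$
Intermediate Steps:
$- 15 \left(- 2 \cdot 2 \left(-5\right)\right) \left(-27\right) = - 15 \left(\left(-2\right) \left(-10\right)\right) \left(-27\right) = \left(-15\right) 20 \left(-27\right) = \left(-300\right) \left(-27\right) = 8100$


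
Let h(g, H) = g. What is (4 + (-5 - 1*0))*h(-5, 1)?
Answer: 5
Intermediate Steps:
(4 + (-5 - 1*0))*h(-5, 1) = (4 + (-5 - 1*0))*(-5) = (4 + (-5 + 0))*(-5) = (4 - 5)*(-5) = -1*(-5) = 5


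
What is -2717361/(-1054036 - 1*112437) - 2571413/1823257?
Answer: 1954963628428/2126780062561 ≈ 0.91921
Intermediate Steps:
-2717361/(-1054036 - 1*112437) - 2571413/1823257 = -2717361/(-1054036 - 112437) - 2571413*1/1823257 = -2717361/(-1166473) - 2571413/1823257 = -2717361*(-1/1166473) - 2571413/1823257 = 2717361/1166473 - 2571413/1823257 = 1954963628428/2126780062561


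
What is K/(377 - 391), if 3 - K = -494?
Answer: -71/2 ≈ -35.500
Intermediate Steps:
K = 497 (K = 3 - 1*(-494) = 3 + 494 = 497)
K/(377 - 391) = 497/(377 - 391) = 497/(-14) = 497*(-1/14) = -71/2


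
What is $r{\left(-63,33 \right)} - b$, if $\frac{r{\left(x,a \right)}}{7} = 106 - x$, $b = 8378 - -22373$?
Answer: $-29568$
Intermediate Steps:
$b = 30751$ ($b = 8378 + 22373 = 30751$)
$r{\left(x,a \right)} = 742 - 7 x$ ($r{\left(x,a \right)} = 7 \left(106 - x\right) = 742 - 7 x$)
$r{\left(-63,33 \right)} - b = \left(742 - -441\right) - 30751 = \left(742 + 441\right) - 30751 = 1183 - 30751 = -29568$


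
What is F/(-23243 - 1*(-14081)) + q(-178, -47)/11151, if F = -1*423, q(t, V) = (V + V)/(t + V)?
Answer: 118017517/2554136550 ≈ 0.046206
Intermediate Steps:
q(t, V) = 2*V/(V + t) (q(t, V) = (2*V)/(V + t) = 2*V/(V + t))
F = -423
F/(-23243 - 1*(-14081)) + q(-178, -47)/11151 = -423/(-23243 - 1*(-14081)) + (2*(-47)/(-47 - 178))/11151 = -423/(-23243 + 14081) + (2*(-47)/(-225))*(1/11151) = -423/(-9162) + (2*(-47)*(-1/225))*(1/11151) = -423*(-1/9162) + (94/225)*(1/11151) = 47/1018 + 94/2508975 = 118017517/2554136550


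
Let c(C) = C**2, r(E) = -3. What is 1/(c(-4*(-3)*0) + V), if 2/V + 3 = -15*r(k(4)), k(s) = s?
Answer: 21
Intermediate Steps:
V = 1/21 (V = 2/(-3 - 15*(-3)) = 2/(-3 + 45) = 2/42 = 2*(1/42) = 1/21 ≈ 0.047619)
1/(c(-4*(-3)*0) + V) = 1/((-4*(-3)*0)**2 + 1/21) = 1/((12*0)**2 + 1/21) = 1/(0**2 + 1/21) = 1/(0 + 1/21) = 1/(1/21) = 21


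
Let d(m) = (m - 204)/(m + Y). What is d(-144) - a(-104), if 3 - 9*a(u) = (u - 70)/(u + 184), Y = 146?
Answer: -6983/40 ≈ -174.57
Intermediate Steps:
a(u) = ⅓ - (-70 + u)/(9*(184 + u)) (a(u) = ⅓ - (u - 70)/(9*(u + 184)) = ⅓ - (-70 + u)/(9*(184 + u)))
d(m) = (-204 + m)/(146 + m) (d(m) = (m - 204)/(m + 146) = (-204 + m)/(146 + m))
d(-144) - a(-104) = (-204 - 144)/(146 - 144) - 2*(311 - 104)/(9*(184 - 104)) = -348/2 - 2*207/(9*80) = (½)*(-348) - 2*207/(9*80) = -174 - 1*23/40 = -174 - 23/40 = -6983/40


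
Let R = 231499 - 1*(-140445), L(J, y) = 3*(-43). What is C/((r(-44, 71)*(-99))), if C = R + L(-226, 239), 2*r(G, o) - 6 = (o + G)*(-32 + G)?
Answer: 371815/101277 ≈ 3.6713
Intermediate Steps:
L(J, y) = -129
R = 371944 (R = 231499 + 140445 = 371944)
r(G, o) = 3 + (-32 + G)*(G + o)/2 (r(G, o) = 3 + ((o + G)*(-32 + G))/2 = 3 + ((G + o)*(-32 + G))/2 = 3 + ((-32 + G)*(G + o))/2 = 3 + (-32 + G)*(G + o)/2)
C = 371815 (C = 371944 - 129 = 371815)
C/((r(-44, 71)*(-99))) = 371815/(((3 + (1/2)*(-44)**2 - 16*(-44) - 16*71 + (1/2)*(-44)*71)*(-99))) = 371815/(((3 + (1/2)*1936 + 704 - 1136 - 1562)*(-99))) = 371815/(((3 + 968 + 704 - 1136 - 1562)*(-99))) = 371815/((-1023*(-99))) = 371815/101277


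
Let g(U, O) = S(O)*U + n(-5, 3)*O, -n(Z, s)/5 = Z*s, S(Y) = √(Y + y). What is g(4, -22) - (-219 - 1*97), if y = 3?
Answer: -1334 + 4*I*√19 ≈ -1334.0 + 17.436*I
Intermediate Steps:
S(Y) = √(3 + Y) (S(Y) = √(Y + 3) = √(3 + Y))
n(Z, s) = -5*Z*s
g(U, O) = 75*O + U*√(3 + O) (g(U, O) = √(3 + O)*U + (-5*(-5)*3)*O = U*√(3 + O) + 75*O = 75*O + U*√(3 + O))
g(4, -22) - (-219 - 1*97) = (75*(-22) + 4*√(3 - 22)) - (-219 - 1*97) = (-1650 + 4*√(-19)) - (-219 - 97) = (-1650 + 4*(I*√19)) - 1*(-316) = (-1650 + 4*I*√19) + 316 = -1334 + 4*I*√19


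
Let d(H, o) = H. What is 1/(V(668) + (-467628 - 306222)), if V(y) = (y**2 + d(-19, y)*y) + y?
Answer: -1/339650 ≈ -2.9442e-6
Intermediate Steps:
V(y) = y**2 - 18*y (V(y) = (y**2 - 19*y) + y = y**2 - 18*y)
1/(V(668) + (-467628 - 306222)) = 1/(668*(-18 + 668) + (-467628 - 306222)) = 1/(668*650 - 773850) = 1/(434200 - 773850) = 1/(-339650) = -1/339650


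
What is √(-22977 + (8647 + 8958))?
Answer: 2*I*√1343 ≈ 73.294*I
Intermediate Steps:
√(-22977 + (8647 + 8958)) = √(-22977 + 17605) = √(-5372) = 2*I*√1343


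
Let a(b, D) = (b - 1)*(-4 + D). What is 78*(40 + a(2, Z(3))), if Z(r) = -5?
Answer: 2418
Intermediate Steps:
a(b, D) = (-1 + b)*(-4 + D)
78*(40 + a(2, Z(3))) = 78*(40 + (4 - 1*(-5) - 4*2 - 5*2)) = 78*(40 + (4 + 5 - 8 - 10)) = 78*(40 - 9) = 78*31 = 2418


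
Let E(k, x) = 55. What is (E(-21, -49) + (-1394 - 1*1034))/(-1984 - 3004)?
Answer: 2373/4988 ≈ 0.47574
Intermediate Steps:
(E(-21, -49) + (-1394 - 1*1034))/(-1984 - 3004) = (55 + (-1394 - 1*1034))/(-1984 - 3004) = (55 + (-1394 - 1034))/(-4988) = (55 - 2428)*(-1/4988) = -2373*(-1/4988) = 2373/4988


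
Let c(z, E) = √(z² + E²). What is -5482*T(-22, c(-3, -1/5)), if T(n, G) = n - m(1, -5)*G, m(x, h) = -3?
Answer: 120604 - 16446*√226/5 ≈ 71157.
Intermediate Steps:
c(z, E) = √(E² + z²)
T(n, G) = n + 3*G (T(n, G) = n - (-3)*G = n + 3*G)
-5482*T(-22, c(-3, -1/5)) = -5482*(-22 + 3*√((-1/5)² + (-3)²)) = -5482*(-22 + 3*√((-1*⅕)² + 9)) = -5482*(-22 + 3*√((-⅕)² + 9)) = -5482*(-22 + 3*√(1/25 + 9)) = -5482*(-22 + 3*√(226/25)) = -5482*(-22 + 3*(√226/5)) = -5482*(-22 + 3*√226/5) = 120604 - 16446*√226/5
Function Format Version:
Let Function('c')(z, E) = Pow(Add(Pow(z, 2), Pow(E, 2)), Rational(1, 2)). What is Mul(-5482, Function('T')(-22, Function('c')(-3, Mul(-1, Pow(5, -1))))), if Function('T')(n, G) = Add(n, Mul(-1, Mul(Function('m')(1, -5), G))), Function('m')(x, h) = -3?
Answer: Add(120604, Mul(Rational(-16446, 5), Pow(226, Rational(1, 2)))) ≈ 71157.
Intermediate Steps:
Function('c')(z, E) = Pow(Add(Pow(E, 2), Pow(z, 2)), Rational(1, 2))
Function('T')(n, G) = Add(n, Mul(3, G)) (Function('T')(n, G) = Add(n, Mul(-1, Mul(-3, G))) = Add(n, Mul(3, G)))
Mul(-5482, Function('T')(-22, Function('c')(-3, Mul(-1, Pow(5, -1))))) = Mul(-5482, Add(-22, Mul(3, Pow(Add(Pow(Mul(-1, Pow(5, -1)), 2), Pow(-3, 2)), Rational(1, 2))))) = Mul(-5482, Add(-22, Mul(3, Pow(Add(Pow(Mul(-1, Rational(1, 5)), 2), 9), Rational(1, 2))))) = Mul(-5482, Add(-22, Mul(3, Pow(Add(Pow(Rational(-1, 5), 2), 9), Rational(1, 2))))) = Mul(-5482, Add(-22, Mul(3, Pow(Add(Rational(1, 25), 9), Rational(1, 2))))) = Mul(-5482, Add(-22, Mul(3, Pow(Rational(226, 25), Rational(1, 2))))) = Mul(-5482, Add(-22, Mul(3, Mul(Rational(1, 5), Pow(226, Rational(1, 2)))))) = Mul(-5482, Add(-22, Mul(Rational(3, 5), Pow(226, Rational(1, 2))))) = Add(120604, Mul(Rational(-16446, 5), Pow(226, Rational(1, 2))))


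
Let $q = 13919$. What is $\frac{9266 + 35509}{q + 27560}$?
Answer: $\frac{44775}{41479} \approx 1.0795$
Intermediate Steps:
$\frac{9266 + 35509}{q + 27560} = \frac{9266 + 35509}{13919 + 27560} = \frac{44775}{41479}$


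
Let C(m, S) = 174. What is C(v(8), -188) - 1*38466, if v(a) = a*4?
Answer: -38292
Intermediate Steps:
v(a) = 4*a
C(v(8), -188) - 1*38466 = 174 - 1*38466 = 174 - 38466 = -38292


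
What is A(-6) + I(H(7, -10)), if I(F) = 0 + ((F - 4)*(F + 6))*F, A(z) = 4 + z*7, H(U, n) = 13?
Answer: 2185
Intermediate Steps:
A(z) = 4 + 7*z
I(F) = F*(-4 + F)*(6 + F) (I(F) = 0 + ((-4 + F)*(6 + F))*F = 0 + F*(-4 + F)*(6 + F) = F*(-4 + F)*(6 + F))
A(-6) + I(H(7, -10)) = (4 + 7*(-6)) + 13*(-24 + 13² + 2*13) = (4 - 42) + 13*(-24 + 169 + 26) = -38 + 13*171 = -38 + 2223 = 2185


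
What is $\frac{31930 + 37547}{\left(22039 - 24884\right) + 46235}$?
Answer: $\frac{69477}{43390} \approx 1.6012$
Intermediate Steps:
$\frac{31930 + 37547}{\left(22039 - 24884\right) + 46235} = \frac{69477}{\left(22039 - 24884\right) + 46235} = \frac{69477}{-2845 + 46235} = \frac{69477}{43390}$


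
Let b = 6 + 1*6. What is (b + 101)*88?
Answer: 9944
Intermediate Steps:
b = 12 (b = 6 + 6 = 12)
(b + 101)*88 = (12 + 101)*88 = 113*88 = 9944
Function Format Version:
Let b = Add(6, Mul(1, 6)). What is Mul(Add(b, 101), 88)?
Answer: 9944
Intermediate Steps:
b = 12 (b = Add(6, 6) = 12)
Mul(Add(b, 101), 88) = Mul(Add(12, 101), 88) = Mul(113, 88) = 9944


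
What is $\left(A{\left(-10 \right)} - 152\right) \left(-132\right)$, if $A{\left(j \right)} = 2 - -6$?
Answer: $19008$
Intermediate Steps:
$A{\left(j \right)} = 8$ ($A{\left(j \right)} = 2 + 6 = 8$)
$\left(A{\left(-10 \right)} - 152\right) \left(-132\right) = \left(8 - 152\right) \left(-132\right) = \left(-144\right) \left(-132\right) = 19008$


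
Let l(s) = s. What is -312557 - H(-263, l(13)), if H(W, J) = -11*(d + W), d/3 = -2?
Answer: -315516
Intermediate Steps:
d = -6 (d = 3*(-2) = -6)
H(W, J) = 66 - 11*W (H(W, J) = -11*(-6 + W) = 66 - 11*W)
-312557 - H(-263, l(13)) = -312557 - (66 - 11*(-263)) = -312557 - (66 + 2893) = -312557 - 1*2959 = -312557 - 2959 = -315516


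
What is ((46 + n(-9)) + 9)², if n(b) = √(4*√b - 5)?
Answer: 3240 + 342*I ≈ 3240.0 + 342.0*I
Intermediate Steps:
n(b) = √(-5 + 4*√b)
((46 + n(-9)) + 9)² = ((46 + √(-5 + 4*√(-9))) + 9)² = ((46 + √(-5 + 4*(3*I))) + 9)² = ((46 + √(-5 + 12*I)) + 9)² = ((46 + (2 + 3*I)) + 9)² = ((48 + 3*I) + 9)² = (57 + 3*I)²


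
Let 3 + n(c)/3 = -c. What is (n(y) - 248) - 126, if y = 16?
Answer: -431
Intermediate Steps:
n(c) = -9 - 3*c (n(c) = -9 + 3*(-c) = -9 - 3*c)
(n(y) - 248) - 126 = ((-9 - 3*16) - 248) - 126 = ((-9 - 48) - 248) - 126 = (-57 - 248) - 126 = -305 - 126 = -431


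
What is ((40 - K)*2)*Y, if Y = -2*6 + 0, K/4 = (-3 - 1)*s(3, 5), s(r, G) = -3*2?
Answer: 1344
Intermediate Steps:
s(r, G) = -6
K = 96 (K = 4*((-3 - 1)*(-6)) = 4*(-4*(-6)) = 4*24 = 96)
Y = -12 (Y = -12 + 0 = -12)
((40 - K)*2)*Y = ((40 - 1*96)*2)*(-12) = ((40 - 96)*2)*(-12) = -56*2*(-12) = -112*(-12) = 1344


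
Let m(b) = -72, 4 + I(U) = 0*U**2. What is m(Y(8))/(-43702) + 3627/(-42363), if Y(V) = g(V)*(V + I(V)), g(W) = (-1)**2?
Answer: -8636501/102852657 ≈ -0.083970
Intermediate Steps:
I(U) = -4 (I(U) = -4 + 0*U**2 = -4 + 0 = -4)
g(W) = 1
Y(V) = -4 + V (Y(V) = 1*(V - 4) = 1*(-4 + V) = -4 + V)
m(Y(8))/(-43702) + 3627/(-42363) = -72/(-43702) + 3627/(-42363) = -72*(-1/43702) + 3627*(-1/42363) = 36/21851 - 403/4707 = -8636501/102852657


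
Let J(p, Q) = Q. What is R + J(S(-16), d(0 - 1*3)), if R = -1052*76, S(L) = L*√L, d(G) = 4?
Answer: -79948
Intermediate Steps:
S(L) = L^(3/2)
R = -79952
R + J(S(-16), d(0 - 1*3)) = -79952 + 4 = -79948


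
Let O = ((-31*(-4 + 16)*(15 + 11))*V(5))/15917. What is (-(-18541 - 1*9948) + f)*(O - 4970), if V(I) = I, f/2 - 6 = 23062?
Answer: -5907005306250/15917 ≈ -3.7111e+8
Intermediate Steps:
f = 46136 (f = 12 + 2*23062 = 12 + 46124 = 46136)
O = -48360/15917 (O = (-31*(-4 + 16)*(15 + 11)*5)/15917 = (-372*26*5)*(1/15917) = (-31*312*5)*(1/15917) = -9672*5*(1/15917) = -48360*1/15917 = -48360/15917 ≈ -3.0383)
(-(-18541 - 1*9948) + f)*(O - 4970) = (-(-18541 - 1*9948) + 46136)*(-48360/15917 - 4970) = (-(-18541 - 9948) + 46136)*(-79155850/15917) = (-1*(-28489) + 46136)*(-79155850/15917) = (28489 + 46136)*(-79155850/15917) = 74625*(-79155850/15917) = -5907005306250/15917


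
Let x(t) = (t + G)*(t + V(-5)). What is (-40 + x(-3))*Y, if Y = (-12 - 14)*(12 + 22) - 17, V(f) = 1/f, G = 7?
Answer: 237864/5 ≈ 47573.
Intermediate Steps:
Y = -901 (Y = -26*34 - 17 = -884 - 17 = -901)
x(t) = (7 + t)*(-⅕ + t) (x(t) = (t + 7)*(t + 1/(-5)) = (7 + t)*(t - ⅕) = (7 + t)*(-⅕ + t))
(-40 + x(-3))*Y = (-40 + (-7/5 + (-3)² + (34/5)*(-3)))*(-901) = (-40 + (-7/5 + 9 - 102/5))*(-901) = (-40 - 64/5)*(-901) = -264/5*(-901) = 237864/5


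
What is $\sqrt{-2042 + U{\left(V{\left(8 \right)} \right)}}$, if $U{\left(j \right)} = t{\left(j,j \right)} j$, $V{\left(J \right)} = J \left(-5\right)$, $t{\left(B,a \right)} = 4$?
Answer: $i \sqrt{2202} \approx 46.925 i$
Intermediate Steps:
$V{\left(J \right)} = - 5 J$
$U{\left(j \right)} = 4 j$
$\sqrt{-2042 + U{\left(V{\left(8 \right)} \right)}} = \sqrt{-2042 + 4 \left(\left(-5\right) 8\right)} = \sqrt{-2042 + 4 \left(-40\right)} = \sqrt{-2042 - 160} = \sqrt{-2202} = i \sqrt{2202}$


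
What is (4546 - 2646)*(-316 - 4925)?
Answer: -9957900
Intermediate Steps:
(4546 - 2646)*(-316 - 4925) = 1900*(-5241) = -9957900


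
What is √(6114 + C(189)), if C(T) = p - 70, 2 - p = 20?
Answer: √6026 ≈ 77.627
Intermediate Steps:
p = -18 (p = 2 - 1*20 = 2 - 20 = -18)
C(T) = -88 (C(T) = -18 - 70 = -88)
√(6114 + C(189)) = √(6114 - 88) = √6026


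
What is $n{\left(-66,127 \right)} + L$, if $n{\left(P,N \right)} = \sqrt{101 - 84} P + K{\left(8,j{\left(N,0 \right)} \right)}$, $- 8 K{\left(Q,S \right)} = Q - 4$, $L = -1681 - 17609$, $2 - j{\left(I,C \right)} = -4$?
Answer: $- \frac{38581}{2} - 66 \sqrt{17} \approx -19563.0$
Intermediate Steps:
$j{\left(I,C \right)} = 6$ ($j{\left(I,C \right)} = 2 - -4 = 2 + 4 = 6$)
$L = -19290$ ($L = -1681 - 17609 = -19290$)
$K{\left(Q,S \right)} = \frac{1}{2} - \frac{Q}{8}$ ($K{\left(Q,S \right)} = - \frac{Q - 4}{8} = - \frac{-4 + Q}{8} = \frac{1}{2} - \frac{Q}{8}$)
$n{\left(P,N \right)} = - \frac{1}{2} + P \sqrt{17}$ ($n{\left(P,N \right)} = \sqrt{101 - 84} P + \left(\frac{1}{2} - 1\right) = \sqrt{17} P + \left(\frac{1}{2} - 1\right) = P \sqrt{17} - \frac{1}{2} = - \frac{1}{2} + P \sqrt{17}$)
$n{\left(-66,127 \right)} + L = \left(- \frac{1}{2} - 66 \sqrt{17}\right) - 19290 = - \frac{38581}{2} - 66 \sqrt{17}$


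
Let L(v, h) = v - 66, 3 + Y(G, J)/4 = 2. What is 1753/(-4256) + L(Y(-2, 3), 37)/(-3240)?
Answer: -134545/344736 ≈ -0.39028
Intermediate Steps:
Y(G, J) = -4 (Y(G, J) = -12 + 4*2 = -12 + 8 = -4)
L(v, h) = -66 + v
1753/(-4256) + L(Y(-2, 3), 37)/(-3240) = 1753/(-4256) + (-66 - 4)/(-3240) = 1753*(-1/4256) - 70*(-1/3240) = -1753/4256 + 7/324 = -134545/344736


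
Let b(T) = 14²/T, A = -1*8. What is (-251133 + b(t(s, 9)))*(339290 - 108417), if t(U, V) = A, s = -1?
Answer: -115970970995/2 ≈ -5.7985e+10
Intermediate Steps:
A = -8
t(U, V) = -8
b(T) = 196/T
(-251133 + b(t(s, 9)))*(339290 - 108417) = (-251133 + 196/(-8))*(339290 - 108417) = (-251133 + 196*(-⅛))*230873 = (-251133 - 49/2)*230873 = -502315/2*230873 = -115970970995/2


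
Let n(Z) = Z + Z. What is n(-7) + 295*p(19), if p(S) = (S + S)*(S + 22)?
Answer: 459596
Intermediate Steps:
n(Z) = 2*Z
p(S) = 2*S*(22 + S) (p(S) = (2*S)*(22 + S) = 2*S*(22 + S))
n(-7) + 295*p(19) = 2*(-7) + 295*(2*19*(22 + 19)) = -14 + 295*(2*19*41) = -14 + 295*1558 = -14 + 459610 = 459596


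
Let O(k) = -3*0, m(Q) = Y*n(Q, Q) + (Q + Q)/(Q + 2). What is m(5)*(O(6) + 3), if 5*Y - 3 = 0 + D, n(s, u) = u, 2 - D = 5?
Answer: 30/7 ≈ 4.2857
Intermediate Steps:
D = -3 (D = 2 - 1*5 = 2 - 5 = -3)
Y = 0 (Y = 3/5 + (0 - 3)/5 = 3/5 + (1/5)*(-3) = 3/5 - 3/5 = 0)
m(Q) = 2*Q/(2 + Q) (m(Q) = 0*Q + (Q + Q)/(Q + 2) = 0 + (2*Q)/(2 + Q) = 0 + 2*Q/(2 + Q) = 2*Q/(2 + Q))
O(k) = 0
m(5)*(O(6) + 3) = (2*5/(2 + 5))*(0 + 3) = (2*5/7)*3 = (2*5*(1/7))*3 = (10/7)*3 = 30/7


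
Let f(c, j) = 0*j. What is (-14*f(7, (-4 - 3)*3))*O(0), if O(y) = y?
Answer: 0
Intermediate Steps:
f(c, j) = 0
(-14*f(7, (-4 - 3)*3))*O(0) = -14*0*0 = 0*0 = 0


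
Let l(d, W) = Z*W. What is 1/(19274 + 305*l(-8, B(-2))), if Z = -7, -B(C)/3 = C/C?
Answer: 1/25679 ≈ 3.8942e-5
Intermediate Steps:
B(C) = -3 (B(C) = -3*C/C = -3*1 = -3)
l(d, W) = -7*W
1/(19274 + 305*l(-8, B(-2))) = 1/(19274 + 305*(-7*(-3))) = 1/(19274 + 305*21) = 1/(19274 + 6405) = 1/25679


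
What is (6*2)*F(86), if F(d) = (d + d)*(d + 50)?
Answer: 280704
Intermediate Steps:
F(d) = 2*d*(50 + d) (F(d) = (2*d)*(50 + d) = 2*d*(50 + d))
(6*2)*F(86) = (6*2)*(2*86*(50 + 86)) = 12*(2*86*136) = 12*23392 = 280704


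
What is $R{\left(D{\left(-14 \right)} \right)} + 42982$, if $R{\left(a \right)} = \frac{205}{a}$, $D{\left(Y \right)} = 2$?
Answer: $\frac{86169}{2} \approx 43085.0$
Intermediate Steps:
$R{\left(D{\left(-14 \right)} \right)} + 42982 = \frac{205}{2} + 42982 = \frac{86169}{2}$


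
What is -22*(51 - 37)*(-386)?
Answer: 118888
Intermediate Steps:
-22*(51 - 37)*(-386) = -22*14*(-386) = -308*(-386) = 118888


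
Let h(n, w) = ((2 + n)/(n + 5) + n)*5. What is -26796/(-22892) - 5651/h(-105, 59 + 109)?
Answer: 716462963/59502031 ≈ 12.041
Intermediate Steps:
h(n, w) = 5*n + 5*(2 + n)/(5 + n) (h(n, w) = ((2 + n)/(5 + n) + n)*5 = (n + (2 + n)/(5 + n))*5 = 5*n + 5*(2 + n)/(5 + n))
-26796/(-22892) - 5651/h(-105, 59 + 109) = -26796/(-22892) - 5651*(5 - 105)/(5*(2 + (-105)² + 6*(-105))) = -26796*(-1/22892) - 5651*(-20/(2 + 11025 - 630)) = 6699/5723 - 5651/(5*(-1/100)*10397) = 6699/5723 - 5651/(-10397/20) = 6699/5723 - 5651*(-20/10397) = 6699/5723 + 113020/10397 = 716462963/59502031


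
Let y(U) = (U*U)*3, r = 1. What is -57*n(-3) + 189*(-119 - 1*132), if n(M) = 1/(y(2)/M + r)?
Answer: -47420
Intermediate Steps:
y(U) = 3*U² (y(U) = U²*3 = 3*U²)
n(M) = 1/(1 + 12/M) (n(M) = 1/((3*2²)/M + 1) = 1/((3*4)/M + 1) = 1/(12/M + 1) = 1/(1 + 12/M))
-57*n(-3) + 189*(-119 - 1*132) = -(-171)/(12 - 3) + 189*(-119 - 1*132) = -(-171)/9 + 189*(-119 - 132) = -(-171)/9 + 189*(-251) = -57*(-⅓) - 47439 = 19 - 47439 = -47420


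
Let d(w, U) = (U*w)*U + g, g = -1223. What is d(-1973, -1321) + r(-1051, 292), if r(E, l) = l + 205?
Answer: -3442966619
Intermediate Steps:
r(E, l) = 205 + l
d(w, U) = -1223 + w*U**2 (d(w, U) = (U*w)*U - 1223 = w*U**2 - 1223 = -1223 + w*U**2)
d(-1973, -1321) + r(-1051, 292) = (-1223 - 1973*(-1321)**2) + (205 + 292) = (-1223 - 1973*1745041) + 497 = (-1223 - 3442965893) + 497 = -3442967116 + 497 = -3442966619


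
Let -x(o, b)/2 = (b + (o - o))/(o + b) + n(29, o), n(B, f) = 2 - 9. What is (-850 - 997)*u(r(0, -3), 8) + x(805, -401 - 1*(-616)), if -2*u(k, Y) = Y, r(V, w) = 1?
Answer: 754961/102 ≈ 7401.6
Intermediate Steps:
u(k, Y) = -Y/2
n(B, f) = -7
x(o, b) = 14 - 2*b/(b + o) (x(o, b) = -2*((b + (o - o))/(o + b) - 7) = -2*((b + 0)/(b + o) - 7) = -2*(b/(b + o) - 7) = -2*(-7 + b/(b + o)) = 14 - 2*b/(b + o))
(-850 - 997)*u(r(0, -3), 8) + x(805, -401 - 1*(-616)) = (-850 - 997)*(-½*8) + 2*(6*(-401 - 1*(-616)) + 7*805)/((-401 - 1*(-616)) + 805) = -1847*(-4) + 2*(6*(-401 + 616) + 5635)/((-401 + 616) + 805) = 7388 + 2*(6*215 + 5635)/(215 + 805) = 7388 + 2*(1290 + 5635)/1020 = 7388 + 2*(1/1020)*6925 = 7388 + 1385/102 = 754961/102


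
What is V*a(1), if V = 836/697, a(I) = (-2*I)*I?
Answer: -1672/697 ≈ -2.3989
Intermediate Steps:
a(I) = -2*I²
V = 836/697 (V = 836*(1/697) = 836/697 ≈ 1.1994)
V*a(1) = 836*(-2*1²)/697 = 836*(-2*1)/697 = (836/697)*(-2) = -1672/697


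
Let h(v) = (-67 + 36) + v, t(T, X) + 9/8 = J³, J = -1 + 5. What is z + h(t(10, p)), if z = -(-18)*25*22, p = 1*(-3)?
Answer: 79455/8 ≈ 9931.9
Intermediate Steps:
J = 4
p = -3
z = 9900 (z = -18*(-25)*22 = 450*22 = 9900)
t(T, X) = 503/8 (t(T, X) = -9/8 + 4³ = -9/8 + 64 = 503/8)
h(v) = -31 + v
z + h(t(10, p)) = 9900 + (-31 + 503/8) = 9900 + 255/8 = 79455/8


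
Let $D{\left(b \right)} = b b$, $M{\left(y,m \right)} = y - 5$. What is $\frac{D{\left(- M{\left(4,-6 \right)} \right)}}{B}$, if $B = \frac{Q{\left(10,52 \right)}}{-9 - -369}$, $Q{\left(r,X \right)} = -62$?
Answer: $- \frac{180}{31} \approx -5.8064$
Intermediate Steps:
$M{\left(y,m \right)} = -5 + y$ ($M{\left(y,m \right)} = y - 5 = -5 + y$)
$D{\left(b \right)} = b^{2}$
$B = - \frac{31}{180}$ ($B = - \frac{62}{-9 - -369} = - \frac{62}{-9 + 369} = - \frac{62}{360} = \left(-62\right) \frac{1}{360} = - \frac{31}{180} \approx -0.17222$)
$\frac{D{\left(- M{\left(4,-6 \right)} \right)}}{B} = \frac{\left(- (-5 + 4)\right)^{2}}{- \frac{31}{180}} = \left(\left(-1\right) \left(-1\right)\right)^{2} \left(- \frac{180}{31}\right) = 1^{2} \left(- \frac{180}{31}\right) = 1 \left(- \frac{180}{31}\right) = - \frac{180}{31}$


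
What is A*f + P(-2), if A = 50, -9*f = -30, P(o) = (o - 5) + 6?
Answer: 497/3 ≈ 165.67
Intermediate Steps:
P(o) = 1 + o (P(o) = (-5 + o) + 6 = 1 + o)
f = 10/3 (f = -⅑*(-30) = 10/3 ≈ 3.3333)
A*f + P(-2) = 50*(10/3) + (1 - 2) = 500/3 - 1 = 497/3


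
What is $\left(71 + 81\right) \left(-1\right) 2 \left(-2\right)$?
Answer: $608$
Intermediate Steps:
$\left(71 + 81\right) \left(-1\right) 2 \left(-2\right) = 152 \left(\left(-2\right) \left(-2\right)\right) = 152 \cdot 4 = 608$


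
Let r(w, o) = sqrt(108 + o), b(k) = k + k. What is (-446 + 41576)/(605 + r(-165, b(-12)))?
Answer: 24883650/365941 - 82260*sqrt(21)/365941 ≈ 66.969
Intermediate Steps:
b(k) = 2*k
(-446 + 41576)/(605 + r(-165, b(-12))) = (-446 + 41576)/(605 + sqrt(108 + 2*(-12))) = 41130/(605 + sqrt(108 - 24)) = 41130/(605 + sqrt(84)) = 41130/(605 + 2*sqrt(21))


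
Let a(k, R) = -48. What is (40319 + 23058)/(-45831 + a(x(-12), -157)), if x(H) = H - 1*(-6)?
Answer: -63377/45879 ≈ -1.3814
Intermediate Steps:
x(H) = 6 + H (x(H) = H + 6 = 6 + H)
(40319 + 23058)/(-45831 + a(x(-12), -157)) = (40319 + 23058)/(-45831 - 48) = 63377/(-45879) = 63377*(-1/45879) = -63377/45879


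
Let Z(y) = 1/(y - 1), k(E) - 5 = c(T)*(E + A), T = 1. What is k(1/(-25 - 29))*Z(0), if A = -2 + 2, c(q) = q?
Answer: -269/54 ≈ -4.9815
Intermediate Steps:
A = 0
k(E) = 5 + E (k(E) = 5 + 1*(E + 0) = 5 + 1*E = 5 + E)
Z(y) = 1/(-1 + y)
k(1/(-25 - 29))*Z(0) = (5 + 1/(-25 - 29))/(-1 + 0) = (5 + 1/(-54))/(-1) = (5 - 1/54)*(-1) = (269/54)*(-1) = -269/54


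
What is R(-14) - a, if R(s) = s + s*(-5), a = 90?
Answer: -34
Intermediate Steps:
R(s) = -4*s (R(s) = s - 5*s = -4*s)
R(-14) - a = -4*(-14) - 1*90 = 56 - 90 = -34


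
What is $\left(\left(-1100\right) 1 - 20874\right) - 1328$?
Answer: $-23302$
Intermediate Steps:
$\left(\left(-1100\right) 1 - 20874\right) - 1328 = \left(-1100 - 20874\right) - 1328 = -21974 - 1328 = -23302$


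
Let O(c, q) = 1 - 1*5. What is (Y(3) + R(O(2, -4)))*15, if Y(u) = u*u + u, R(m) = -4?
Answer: 120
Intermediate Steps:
O(c, q) = -4 (O(c, q) = 1 - 5 = -4)
Y(u) = u + u² (Y(u) = u² + u = u + u²)
(Y(3) + R(O(2, -4)))*15 = (3*(1 + 3) - 4)*15 = (3*4 - 4)*15 = (12 - 4)*15 = 8*15 = 120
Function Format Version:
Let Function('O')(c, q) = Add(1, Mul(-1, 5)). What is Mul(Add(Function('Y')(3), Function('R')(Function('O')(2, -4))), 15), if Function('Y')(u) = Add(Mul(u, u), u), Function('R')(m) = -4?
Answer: 120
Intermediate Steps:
Function('O')(c, q) = -4 (Function('O')(c, q) = Add(1, -5) = -4)
Function('Y')(u) = Add(u, Pow(u, 2)) (Function('Y')(u) = Add(Pow(u, 2), u) = Add(u, Pow(u, 2)))
Mul(Add(Function('Y')(3), Function('R')(Function('O')(2, -4))), 15) = Mul(Add(Mul(3, Add(1, 3)), -4), 15) = Mul(Add(Mul(3, 4), -4), 15) = Mul(Add(12, -4), 15) = Mul(8, 15) = 120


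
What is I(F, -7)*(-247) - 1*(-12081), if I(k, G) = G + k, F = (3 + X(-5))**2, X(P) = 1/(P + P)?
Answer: 1173273/100 ≈ 11733.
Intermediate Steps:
X(P) = 1/(2*P)
F = 841/100 (F = (3 + (1/2)/(-5))**2 = (3 + (1/2)*(-1/5))**2 = (3 - 1/10)**2 = (29/10)**2 = 841/100 ≈ 8.4100)
I(F, -7)*(-247) - 1*(-12081) = (-7 + 841/100)*(-247) - 1*(-12081) = (141/100)*(-247) + 12081 = -34827/100 + 12081 = 1173273/100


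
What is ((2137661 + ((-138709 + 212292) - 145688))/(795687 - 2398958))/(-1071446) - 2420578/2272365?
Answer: -2079054245477941304/1951755090487501545 ≈ -1.0652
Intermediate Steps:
((2137661 + ((-138709 + 212292) - 145688))/(795687 - 2398958))/(-1071446) - 2420578/2272365 = ((2137661 + (73583 - 145688))/(-1603271))*(-1/1071446) - 2420578*1/2272365 = ((2137661 - 72105)*(-1/1603271))*(-1/1071446) - 2420578/2272365 = (2065556*(-1/1603271))*(-1/1071446) - 2420578/2272365 = -2065556/1603271*(-1/1071446) - 2420578/2272365 = 1032778/858909149933 - 2420578/2272365 = -2079054245477941304/1951755090487501545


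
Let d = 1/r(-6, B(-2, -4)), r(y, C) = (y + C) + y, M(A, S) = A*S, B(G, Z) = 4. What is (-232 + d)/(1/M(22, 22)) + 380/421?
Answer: -94596677/842 ≈ -1.1235e+5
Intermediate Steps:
r(y, C) = C + 2*y (r(y, C) = (C + y) + y = C + 2*y)
d = -⅛ (d = 1/(4 + 2*(-6)) = 1/(4 - 12) = 1/(-8) = -⅛ ≈ -0.12500)
(-232 + d)/(1/M(22, 22)) + 380/421 = (-232 - ⅛)/(1/(22*22)) + 380/421 = -1857/(8*(1/484)) + 380*(1/421) = -1857/(8*1/484) + 380/421 = -1857/8*484 + 380/421 = -224697/2 + 380/421 = -94596677/842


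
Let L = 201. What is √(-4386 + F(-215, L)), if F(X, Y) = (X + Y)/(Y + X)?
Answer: I*√4385 ≈ 66.219*I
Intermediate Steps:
F(X, Y) = 1 (F(X, Y) = (X + Y)/(X + Y) = 1)
√(-4386 + F(-215, L)) = √(-4386 + 1) = √(-4385) = I*√4385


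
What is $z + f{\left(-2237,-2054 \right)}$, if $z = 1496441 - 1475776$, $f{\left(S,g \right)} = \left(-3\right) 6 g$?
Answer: $57637$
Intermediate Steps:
$f{\left(S,g \right)} = - 18 g$
$z = 20665$
$z + f{\left(-2237,-2054 \right)} = 20665 - -36972 = 20665 + 36972 = 57637$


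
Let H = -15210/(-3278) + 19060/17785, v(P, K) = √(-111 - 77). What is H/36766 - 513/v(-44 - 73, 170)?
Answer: 33298853/214342949018 + 513*I*√47/94 ≈ 0.00015535 + 37.414*I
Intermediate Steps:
v(P, K) = 2*I*√47 (v(P, K) = √(-188) = 2*I*√47)
H = 33298853/5829923 (H = -15210*(-1/3278) + 19060*(1/17785) = 7605/1639 + 3812/3557 = 33298853/5829923 ≈ 5.7117)
H/36766 - 513/v(-44 - 73, 170) = (33298853/5829923)/36766 - 513*(-I*√47/94) = (33298853/5829923)*(1/36766) - (-513)*I*√47/94 = 33298853/214342949018 + 513*I*√47/94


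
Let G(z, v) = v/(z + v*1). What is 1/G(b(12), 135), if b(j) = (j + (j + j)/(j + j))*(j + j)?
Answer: 149/45 ≈ 3.3111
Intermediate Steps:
b(j) = 2*j*(1 + j) (b(j) = (j + (2*j)/((2*j)))*(2*j) = (j + (2*j)*(1/(2*j)))*(2*j) = (j + 1)*(2*j) = (1 + j)*(2*j) = 2*j*(1 + j))
G(z, v) = v/(v + z) (G(z, v) = v/(z + v) = v/(v + z))
1/G(b(12), 135) = 1/(135/(135 + 2*12*(1 + 12))) = 1/(135/(135 + 2*12*13)) = 1/(135/(135 + 312)) = 1/(135/447) = 1/(135*(1/447)) = 1/(45/149) = 149/45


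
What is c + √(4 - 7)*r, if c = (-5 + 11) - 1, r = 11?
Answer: 5 + 11*I*√3 ≈ 5.0 + 19.053*I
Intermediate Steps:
c = 5 (c = 6 - 1 = 5)
c + √(4 - 7)*r = 5 + √(4 - 7)*11 = 5 + √(-3)*11 = 5 + (I*√3)*11 = 5 + 11*I*√3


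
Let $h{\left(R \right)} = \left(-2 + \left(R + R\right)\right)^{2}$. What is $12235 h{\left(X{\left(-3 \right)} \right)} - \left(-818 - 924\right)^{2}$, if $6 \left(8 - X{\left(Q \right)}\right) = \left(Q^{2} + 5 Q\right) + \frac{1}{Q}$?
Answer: $\frac{11441191}{81} \approx 1.4125 \cdot 10^{5}$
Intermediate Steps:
$X{\left(Q \right)} = 8 - \frac{5 Q}{6} - \frac{1}{6 Q} - \frac{Q^{2}}{6}$ ($X{\left(Q \right)} = 8 - \frac{\left(Q^{2} + 5 Q\right) + \frac{1}{Q}}{6} = 8 - \frac{\frac{1}{Q} + Q^{2} + 5 Q}{6} = 8 - \left(\frac{1}{6 Q} + \frac{Q^{2}}{6} + \frac{5 Q}{6}\right) = 8 - \frac{5 Q}{6} - \frac{1}{6 Q} - \frac{Q^{2}}{6}$)
$h{\left(R \right)} = \left(-2 + 2 R\right)^{2}$
$12235 h{\left(X{\left(-3 \right)} \right)} - \left(-818 - 924\right)^{2} = 12235 \cdot 4 \left(-1 + \frac{-1 - - 3 \left(-48 + \left(-3\right)^{2} + 5 \left(-3\right)\right)}{6 \left(-3\right)}\right)^{2} - \left(-818 - 924\right)^{2} = 12235 \cdot 4 \left(-1 + \frac{1}{6} \left(- \frac{1}{3}\right) \left(-1 - - 3 \left(-48 + 9 - 15\right)\right)\right)^{2} - \left(-1742\right)^{2} = 12235 \cdot 4 \left(-1 + \frac{1}{6} \left(- \frac{1}{3}\right) \left(-1 - \left(-3\right) \left(-54\right)\right)\right)^{2} - 3034564 = 12235 \cdot 4 \left(-1 + \frac{1}{6} \left(- \frac{1}{3}\right) \left(-1 - 162\right)\right)^{2} - 3034564 = 12235 \cdot 4 \left(-1 + \frac{1}{6} \left(- \frac{1}{3}\right) \left(-163\right)\right)^{2} - 3034564 = 12235 \cdot 4 \left(-1 + \frac{163}{18}\right)^{2} - 3034564 = 12235 \cdot 4 \left(\frac{145}{18}\right)^{2} - 3034564 = 12235 \cdot 4 \cdot \frac{21025}{324} - 3034564 = 12235 \cdot \frac{21025}{81} - 3034564 = \frac{257240875}{81} - 3034564 = \frac{11441191}{81}$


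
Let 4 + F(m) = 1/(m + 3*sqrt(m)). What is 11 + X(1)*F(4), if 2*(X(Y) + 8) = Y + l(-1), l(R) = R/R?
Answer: 383/10 ≈ 38.300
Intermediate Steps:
l(R) = 1
X(Y) = -15/2 + Y/2 (X(Y) = -8 + (Y + 1)/2 = -8 + (1 + Y)/2 = -8 + (1/2 + Y/2) = -15/2 + Y/2)
F(m) = -4 + 1/(m + 3*sqrt(m))
11 + X(1)*F(4) = 11 + (-15/2 + (1/2)*1)*((1 - 12*sqrt(4) - 4*4)/(4 + 3*sqrt(4))) = 11 + (-15/2 + 1/2)*((1 - 12*2 - 16)/(4 + 3*2)) = 11 - 7*(1 - 24 - 16)/(4 + 6) = 11 - 7*(-39)/10 = 11 - 7*(-39/10) = 11 + 273/10 = 383/10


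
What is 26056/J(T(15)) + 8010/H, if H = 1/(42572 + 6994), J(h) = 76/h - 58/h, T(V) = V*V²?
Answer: 401909160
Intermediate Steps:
T(V) = V³
J(h) = 18/h
H = 1/49566 ≈ 2.0175e-5
26056/J(T(15)) + 8010/H = 26056/((18/(15³))) + 8010/(1/49566) = 26056/((18/3375)) + 8010*49566 = 26056/((18*(1/3375))) + 397023660 = 26056/(2/375) + 397023660 = 26056*(375/2) + 397023660 = 4885500 + 397023660 = 401909160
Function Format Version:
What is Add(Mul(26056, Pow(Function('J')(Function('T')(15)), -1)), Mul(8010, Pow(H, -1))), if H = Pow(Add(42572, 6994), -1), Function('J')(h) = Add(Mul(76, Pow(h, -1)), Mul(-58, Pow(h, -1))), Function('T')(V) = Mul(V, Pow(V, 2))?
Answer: 401909160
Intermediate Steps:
Function('T')(V) = Pow(V, 3)
Function('J')(h) = Mul(18, Pow(h, -1))
H = Rational(1, 49566) (H = Pow(49566, -1) = Rational(1, 49566) ≈ 2.0175e-5)
Add(Mul(26056, Pow(Function('J')(Function('T')(15)), -1)), Mul(8010, Pow(H, -1))) = Add(Mul(26056, Pow(Mul(18, Pow(Pow(15, 3), -1)), -1)), Mul(8010, Pow(Rational(1, 49566), -1))) = Add(Mul(26056, Pow(Mul(18, Pow(3375, -1)), -1)), Mul(8010, 49566)) = Add(Mul(26056, Pow(Mul(18, Rational(1, 3375)), -1)), 397023660) = Add(Mul(26056, Pow(Rational(2, 375), -1)), 397023660) = Add(Mul(26056, Rational(375, 2)), 397023660) = Add(4885500, 397023660) = 401909160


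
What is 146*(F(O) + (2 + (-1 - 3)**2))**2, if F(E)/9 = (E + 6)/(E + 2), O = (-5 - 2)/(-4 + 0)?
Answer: 4889394/25 ≈ 1.9558e+5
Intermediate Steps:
O = 7/4 (O = -7/(-4) = -7*(-1/4) = 7/4 ≈ 1.7500)
F(E) = 9*(6 + E)/(2 + E) (F(E) = 9*((E + 6)/(E + 2)) = 9*((6 + E)/(2 + E)) = 9*(6 + E)/(2 + E))
146*(F(O) + (2 + (-1 - 3)**2))**2 = 146*(9*(6 + 7/4)/(2 + 7/4) + (2 + (-1 - 3)**2))**2 = 146*(9*(31/4)/(15/4) + (2 + (-4)**2))**2 = 146*(9*(4/15)*(31/4) + (2 + 16))**2 = 146*(93/5 + 18)**2 = 146*(183/5)**2 = 146*(33489/25) = 4889394/25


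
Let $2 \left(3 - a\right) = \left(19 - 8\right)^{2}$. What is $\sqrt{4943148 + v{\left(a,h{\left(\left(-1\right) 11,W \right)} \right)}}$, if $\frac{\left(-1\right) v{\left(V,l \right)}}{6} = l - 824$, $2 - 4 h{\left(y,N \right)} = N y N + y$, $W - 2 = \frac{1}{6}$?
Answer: $\frac{\sqrt{712511286}}{12} \approx 2224.4$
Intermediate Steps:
$W = \frac{13}{6}$ ($W = 2 + \frac{1}{6} = \frac{13}{6} \approx 2.1667$)
$h{\left(y,N \right)} = \frac{1}{2} - \frac{y}{4} - \frac{y N^{2}}{4}$ ($h{\left(y,N \right)} = \frac{1}{2} - \frac{N y N + y}{4} = \frac{1}{2} - \frac{y N^{2} + y}{4} = \frac{1}{2} - \frac{y + y N^{2}}{4} = \frac{1}{2} - \left(\frac{y}{4} + \frac{y N^{2}}{4}\right) = \frac{1}{2} - \frac{y}{4} - \frac{y N^{2}}{4}$)
$a = - \frac{115}{2}$ ($a = 3 - \frac{\left(19 - 8\right)^{2}}{2} = 3 - \frac{11^{2}}{2} = 3 - \frac{121}{2} = - \frac{115}{2} \approx -57.5$)
$v{\left(V,l \right)} = 4944 - 6 l$ ($v{\left(V,l \right)} = - 6 \left(l - 824\right) = - 6 \left(-824 + l\right) = 4944 - 6 l$)
$\sqrt{4943148 + v{\left(a,h{\left(\left(-1\right) 11,W \right)} \right)}} = \sqrt{4943148 + \left(4944 - 6 \left(\frac{1}{2} - \frac{\left(-1\right) 11}{4} - \frac{\left(-1\right) 11 \left(\frac{13}{6}\right)^{2}}{4}\right)\right)} = \sqrt{4943148 + \left(4944 - 6 \left(\frac{1}{2} - - \frac{11}{4} - \left(- \frac{11}{4}\right) \frac{169}{36}\right)\right)} = \sqrt{4943148 + \left(4944 - 6 \left(\frac{1}{2} + \frac{11}{4} + \frac{1859}{144}\right)\right)} = \sqrt{4943148 + \left(4944 - \frac{2327}{24}\right)} = \sqrt{4943148 + \frac{116329}{24}} = \sqrt{\frac{118751881}{24}} = \frac{\sqrt{712511286}}{12}$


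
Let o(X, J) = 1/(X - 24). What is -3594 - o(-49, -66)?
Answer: -262361/73 ≈ -3594.0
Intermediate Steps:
o(X, J) = 1/(-24 + X)
-3594 - o(-49, -66) = -3594 - 1/(-24 - 49) = -3594 - 1/(-73) = -3594 - 1*(-1/73) = -3594 + 1/73 = -262361/73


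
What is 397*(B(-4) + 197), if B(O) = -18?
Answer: 71063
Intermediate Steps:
397*(B(-4) + 197) = 397*(-18 + 197) = 397*179 = 71063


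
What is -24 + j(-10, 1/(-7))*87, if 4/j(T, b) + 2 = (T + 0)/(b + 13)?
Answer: -3732/25 ≈ -149.28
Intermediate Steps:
j(T, b) = 4/(-2 + T/(13 + b)) (j(T, b) = 4/(-2 + (T + 0)/(b + 13)) = 4/(-2 + T/(13 + b)))
-24 + j(-10, 1/(-7))*87 = -24 + (4*(-13 - 1/(-7))/(26 - 1*(-10) + 2/(-7)))*87 = -24 + (4*(-13 - 1*(-⅐))/(26 + 10 + 2*(-⅐)))*87 = -24 + (4*(-13 + ⅐)/(26 + 10 - 2/7))*87 = -24 + (4*(-90/7)/(250/7))*87 = -24 + (4*(7/250)*(-90/7))*87 = -24 - 36/25*87 = -24 - 3132/25 = -3732/25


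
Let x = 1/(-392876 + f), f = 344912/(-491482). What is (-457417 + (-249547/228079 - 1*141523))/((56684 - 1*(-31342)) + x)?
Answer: -13188740044549123472604/1938340919524673475349 ≈ -6.8041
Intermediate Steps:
f = -172456/245741 (f = 344912*(-1/491482) = -172456/245741 ≈ -0.70178)
x = -245741/96545913572 (x = 1/(-392876 - 172456/245741) = 1/(-96545913572/245741) = -245741/96545913572 ≈ -2.5453e-6)
(-457417 + (-249547/228079 - 1*141523))/((56684 - 1*(-31342)) + x) = (-457417 + (-249547/228079 - 1*141523))/((56684 - 1*(-31342)) - 245741/96545913572) = (-457417 + (-249547*1/228079 - 141523))/((56684 + 31342) - 245741/96545913572) = (-457417 + (-249547/228079 - 141523))/(88026 - 245741/96545913572) = (-457417 - 32278673864/228079)/(8498550587843131/96545913572) = -136605885807/228079*96545913572/8498550587843131 = -13188740044549123472604/1938340919524673475349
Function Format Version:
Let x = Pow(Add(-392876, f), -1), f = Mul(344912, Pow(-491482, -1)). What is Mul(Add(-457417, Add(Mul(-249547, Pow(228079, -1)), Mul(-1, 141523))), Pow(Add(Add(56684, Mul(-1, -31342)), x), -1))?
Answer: Rational(-13188740044549123472604, 1938340919524673475349) ≈ -6.8041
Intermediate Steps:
f = Rational(-172456, 245741) (f = Mul(344912, Rational(-1, 491482)) = Rational(-172456, 245741) ≈ -0.70178)
x = Rational(-245741, 96545913572) (x = Pow(Add(-392876, Rational(-172456, 245741)), -1) = Pow(Rational(-96545913572, 245741), -1) = Rational(-245741, 96545913572) ≈ -2.5453e-6)
Mul(Add(-457417, Add(Mul(-249547, Pow(228079, -1)), Mul(-1, 141523))), Pow(Add(Add(56684, Mul(-1, -31342)), x), -1)) = Mul(Add(-457417, Add(Mul(-249547, Pow(228079, -1)), Mul(-1, 141523))), Pow(Add(Add(56684, Mul(-1, -31342)), Rational(-245741, 96545913572)), -1)) = Mul(Add(-457417, Add(Mul(-249547, Rational(1, 228079)), -141523)), Pow(Add(Add(56684, 31342), Rational(-245741, 96545913572)), -1)) = Mul(Add(-457417, Add(Rational(-249547, 228079), -141523)), Pow(Add(88026, Rational(-245741, 96545913572)), -1)) = Mul(Add(-457417, Rational(-32278673864, 228079)), Pow(Rational(8498550587843131, 96545913572), -1)) = Mul(Rational(-136605885807, 228079), Rational(96545913572, 8498550587843131)) = Rational(-13188740044549123472604, 1938340919524673475349)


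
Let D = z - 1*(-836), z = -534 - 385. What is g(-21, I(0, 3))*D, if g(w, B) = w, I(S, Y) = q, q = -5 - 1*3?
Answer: 1743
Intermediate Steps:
q = -8 (q = -5 - 3 = -8)
z = -919
I(S, Y) = -8
D = -83 (D = -919 - 1*(-836) = -919 + 836 = -83)
g(-21, I(0, 3))*D = -21*(-83) = 1743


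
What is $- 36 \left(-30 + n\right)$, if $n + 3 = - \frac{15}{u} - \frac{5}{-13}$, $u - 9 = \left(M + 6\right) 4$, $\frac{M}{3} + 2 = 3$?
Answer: $\frac{15420}{13} \approx 1186.2$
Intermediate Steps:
$M = 3$ ($M = -6 + 3 \cdot 3 = -6 + 9 = 3$)
$u = 45$ ($u = 9 + \left(3 + 6\right) 4 = 9 + 9 \cdot 4 = 9 + 36 = 45$)
$n = - \frac{115}{39}$ ($n = -3 - \left(- \frac{5}{13} + \frac{1}{3}\right) = -3 - - \frac{2}{39} = -3 + \left(- \frac{1}{3} + \frac{5}{13}\right) = -3 + \frac{2}{39} = - \frac{115}{39} \approx -2.9487$)
$- 36 \left(-30 + n\right) = - 36 \left(-30 - \frac{115}{39}\right) = \left(-36\right) \left(- \frac{1285}{39}\right) = \frac{15420}{13}$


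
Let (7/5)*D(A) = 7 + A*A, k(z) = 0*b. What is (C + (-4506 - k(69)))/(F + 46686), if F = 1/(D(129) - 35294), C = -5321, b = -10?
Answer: -1609839486/7648007141 ≈ -0.21049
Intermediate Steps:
k(z) = 0 (k(z) = 0*(-10) = 0)
D(A) = 5 + 5*A**2/7 (D(A) = 5*(7 + A*A)/7 = 5*(7 + A**2)/7 = 5 + 5*A**2/7)
F = -7/163818 (F = 1/((5 + (5/7)*129**2) - 35294) = 1/((5 + (5/7)*16641) - 35294) = 1/((5 + 83205/7) - 35294) = 1/(83240/7 - 35294) = 1/(-163818/7) = -7/163818 ≈ -4.2730e-5)
(C + (-4506 - k(69)))/(F + 46686) = (-5321 + (-4506 - 1*0))/(-7/163818 + 46686) = (-5321 + (-4506 + 0))/(7648007141/163818) = (-5321 - 4506)*(163818/7648007141) = -9827*163818/7648007141 = -1609839486/7648007141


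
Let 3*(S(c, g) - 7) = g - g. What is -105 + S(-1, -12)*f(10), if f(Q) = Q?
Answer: -35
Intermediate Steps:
S(c, g) = 7 (S(c, g) = 7 + (g - g)/3 = 7 + (⅓)*0 = 7 + 0 = 7)
-105 + S(-1, -12)*f(10) = -105 + 7*10 = -105 + 70 = -35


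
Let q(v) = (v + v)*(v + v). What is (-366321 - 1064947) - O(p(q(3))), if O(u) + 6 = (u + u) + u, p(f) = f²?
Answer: -1435150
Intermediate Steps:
q(v) = 4*v² (q(v) = (2*v)*(2*v) = 4*v²)
O(u) = -6 + 3*u (O(u) = -6 + ((u + u) + u) = -6 + (2*u + u) = -6 + 3*u)
(-366321 - 1064947) - O(p(q(3))) = (-366321 - 1064947) - (-6 + 3*(4*3²)²) = -1431268 - (-6 + 3*(4*9)²) = -1431268 - (-6 + 3*36²) = -1431268 - (-6 + 3*1296) = -1431268 - (-6 + 3888) = -1431268 - 1*3882 = -1431268 - 3882 = -1435150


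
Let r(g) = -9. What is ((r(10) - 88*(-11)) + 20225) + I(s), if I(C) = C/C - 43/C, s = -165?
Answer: 3495568/165 ≈ 21185.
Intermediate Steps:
I(C) = 1 - 43/C
((r(10) - 88*(-11)) + 20225) + I(s) = ((-9 - 88*(-11)) + 20225) + (-43 - 165)/(-165) = ((-9 + 968) + 20225) - 1/165*(-208) = (959 + 20225) + 208/165 = 21184 + 208/165 = 3495568/165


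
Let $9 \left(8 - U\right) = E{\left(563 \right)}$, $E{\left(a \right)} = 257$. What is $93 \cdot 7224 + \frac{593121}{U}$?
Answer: $\frac{118950831}{185} \approx 6.4298 \cdot 10^{5}$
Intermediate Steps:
$U = - \frac{185}{9}$ ($U = 8 - \frac{257}{9} = - \frac{185}{9} \approx -20.556$)
$93 \cdot 7224 + \frac{593121}{U} = 93 \cdot 7224 + \frac{593121}{- \frac{185}{9}} = 671832 + 593121 \left(- \frac{9}{185}\right) = 671832 - \frac{5338089}{185} = \frac{118950831}{185}$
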